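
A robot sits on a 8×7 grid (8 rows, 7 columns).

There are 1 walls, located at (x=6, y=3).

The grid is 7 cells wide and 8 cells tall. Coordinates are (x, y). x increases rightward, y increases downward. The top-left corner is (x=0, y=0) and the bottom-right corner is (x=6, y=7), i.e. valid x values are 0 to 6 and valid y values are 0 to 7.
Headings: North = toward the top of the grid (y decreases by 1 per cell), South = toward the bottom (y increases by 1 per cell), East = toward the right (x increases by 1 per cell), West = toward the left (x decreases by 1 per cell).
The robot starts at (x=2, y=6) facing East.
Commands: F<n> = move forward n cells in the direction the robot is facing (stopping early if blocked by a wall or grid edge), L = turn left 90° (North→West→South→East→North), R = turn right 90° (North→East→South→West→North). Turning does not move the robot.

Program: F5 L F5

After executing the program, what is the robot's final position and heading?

Answer: Final position: (x=6, y=4), facing North

Derivation:
Start: (x=2, y=6), facing East
  F5: move forward 4/5 (blocked), now at (x=6, y=6)
  L: turn left, now facing North
  F5: move forward 2/5 (blocked), now at (x=6, y=4)
Final: (x=6, y=4), facing North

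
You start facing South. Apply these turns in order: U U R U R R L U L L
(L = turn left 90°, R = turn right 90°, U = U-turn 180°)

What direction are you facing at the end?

Start: South
  U (U-turn (180°)) -> North
  U (U-turn (180°)) -> South
  R (right (90° clockwise)) -> West
  U (U-turn (180°)) -> East
  R (right (90° clockwise)) -> South
  R (right (90° clockwise)) -> West
  L (left (90° counter-clockwise)) -> South
  U (U-turn (180°)) -> North
  L (left (90° counter-clockwise)) -> West
  L (left (90° counter-clockwise)) -> South
Final: South

Answer: Final heading: South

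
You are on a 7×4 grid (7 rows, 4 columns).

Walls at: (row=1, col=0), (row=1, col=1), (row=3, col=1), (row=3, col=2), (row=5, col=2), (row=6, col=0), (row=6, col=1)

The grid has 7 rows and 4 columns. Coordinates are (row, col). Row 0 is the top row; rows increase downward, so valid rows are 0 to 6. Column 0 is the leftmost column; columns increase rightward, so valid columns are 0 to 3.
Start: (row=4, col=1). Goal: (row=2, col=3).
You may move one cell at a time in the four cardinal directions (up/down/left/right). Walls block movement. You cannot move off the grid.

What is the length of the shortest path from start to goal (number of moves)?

Answer: Shortest path length: 4

Derivation:
BFS from (row=4, col=1) until reaching (row=2, col=3):
  Distance 0: (row=4, col=1)
  Distance 1: (row=4, col=0), (row=4, col=2), (row=5, col=1)
  Distance 2: (row=3, col=0), (row=4, col=3), (row=5, col=0)
  Distance 3: (row=2, col=0), (row=3, col=3), (row=5, col=3)
  Distance 4: (row=2, col=1), (row=2, col=3), (row=6, col=3)  <- goal reached here
One shortest path (4 moves): (row=4, col=1) -> (row=4, col=2) -> (row=4, col=3) -> (row=3, col=3) -> (row=2, col=3)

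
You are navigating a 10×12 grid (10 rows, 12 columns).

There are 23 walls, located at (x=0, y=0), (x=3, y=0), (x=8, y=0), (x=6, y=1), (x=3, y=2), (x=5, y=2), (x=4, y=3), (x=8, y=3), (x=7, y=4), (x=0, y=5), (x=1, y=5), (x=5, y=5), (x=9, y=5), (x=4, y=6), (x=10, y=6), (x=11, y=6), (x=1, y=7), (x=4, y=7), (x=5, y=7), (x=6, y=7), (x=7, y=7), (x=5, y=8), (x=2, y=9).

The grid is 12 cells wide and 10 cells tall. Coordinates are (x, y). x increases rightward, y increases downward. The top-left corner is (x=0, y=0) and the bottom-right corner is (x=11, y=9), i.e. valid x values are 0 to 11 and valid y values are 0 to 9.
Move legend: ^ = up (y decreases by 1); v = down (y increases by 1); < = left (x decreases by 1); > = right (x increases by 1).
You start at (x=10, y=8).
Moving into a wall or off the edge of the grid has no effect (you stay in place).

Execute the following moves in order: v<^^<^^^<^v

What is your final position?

Start: (x=10, y=8)
  v (down): (x=10, y=8) -> (x=10, y=9)
  < (left): (x=10, y=9) -> (x=9, y=9)
  ^ (up): (x=9, y=9) -> (x=9, y=8)
  ^ (up): (x=9, y=8) -> (x=9, y=7)
  < (left): (x=9, y=7) -> (x=8, y=7)
  ^ (up): (x=8, y=7) -> (x=8, y=6)
  ^ (up): (x=8, y=6) -> (x=8, y=5)
  ^ (up): (x=8, y=5) -> (x=8, y=4)
  < (left): blocked, stay at (x=8, y=4)
  ^ (up): blocked, stay at (x=8, y=4)
  v (down): (x=8, y=4) -> (x=8, y=5)
Final: (x=8, y=5)

Answer: Final position: (x=8, y=5)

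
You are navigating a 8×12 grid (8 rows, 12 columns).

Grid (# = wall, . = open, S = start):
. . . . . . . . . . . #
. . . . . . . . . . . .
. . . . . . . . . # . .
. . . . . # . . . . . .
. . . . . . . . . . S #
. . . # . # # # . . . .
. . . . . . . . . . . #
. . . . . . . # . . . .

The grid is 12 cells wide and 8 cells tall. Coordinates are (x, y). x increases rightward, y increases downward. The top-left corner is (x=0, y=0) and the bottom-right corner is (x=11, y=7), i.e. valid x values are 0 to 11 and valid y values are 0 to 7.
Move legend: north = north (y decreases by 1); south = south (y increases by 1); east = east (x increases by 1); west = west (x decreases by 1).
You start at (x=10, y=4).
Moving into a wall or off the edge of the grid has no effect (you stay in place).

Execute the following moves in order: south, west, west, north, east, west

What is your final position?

Start: (x=10, y=4)
  south (south): (x=10, y=4) -> (x=10, y=5)
  west (west): (x=10, y=5) -> (x=9, y=5)
  west (west): (x=9, y=5) -> (x=8, y=5)
  north (north): (x=8, y=5) -> (x=8, y=4)
  east (east): (x=8, y=4) -> (x=9, y=4)
  west (west): (x=9, y=4) -> (x=8, y=4)
Final: (x=8, y=4)

Answer: Final position: (x=8, y=4)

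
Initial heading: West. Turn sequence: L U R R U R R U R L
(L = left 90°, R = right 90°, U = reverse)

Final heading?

Answer: Final heading: North

Derivation:
Start: West
  L (left (90° counter-clockwise)) -> South
  U (U-turn (180°)) -> North
  R (right (90° clockwise)) -> East
  R (right (90° clockwise)) -> South
  U (U-turn (180°)) -> North
  R (right (90° clockwise)) -> East
  R (right (90° clockwise)) -> South
  U (U-turn (180°)) -> North
  R (right (90° clockwise)) -> East
  L (left (90° counter-clockwise)) -> North
Final: North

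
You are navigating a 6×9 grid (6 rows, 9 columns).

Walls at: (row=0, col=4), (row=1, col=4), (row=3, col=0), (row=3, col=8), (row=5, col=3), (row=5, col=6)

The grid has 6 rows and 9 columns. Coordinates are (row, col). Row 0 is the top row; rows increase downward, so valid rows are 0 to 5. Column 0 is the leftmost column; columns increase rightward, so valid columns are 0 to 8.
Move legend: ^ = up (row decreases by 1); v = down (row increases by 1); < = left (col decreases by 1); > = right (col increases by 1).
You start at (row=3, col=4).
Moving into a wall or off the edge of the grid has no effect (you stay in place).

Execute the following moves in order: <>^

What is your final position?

Answer: Final position: (row=2, col=4)

Derivation:
Start: (row=3, col=4)
  < (left): (row=3, col=4) -> (row=3, col=3)
  > (right): (row=3, col=3) -> (row=3, col=4)
  ^ (up): (row=3, col=4) -> (row=2, col=4)
Final: (row=2, col=4)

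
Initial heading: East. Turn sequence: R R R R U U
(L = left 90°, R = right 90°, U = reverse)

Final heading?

Start: East
  R (right (90° clockwise)) -> South
  R (right (90° clockwise)) -> West
  R (right (90° clockwise)) -> North
  R (right (90° clockwise)) -> East
  U (U-turn (180°)) -> West
  U (U-turn (180°)) -> East
Final: East

Answer: Final heading: East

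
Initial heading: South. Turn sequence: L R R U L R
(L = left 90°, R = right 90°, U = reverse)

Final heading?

Answer: Final heading: East

Derivation:
Start: South
  L (left (90° counter-clockwise)) -> East
  R (right (90° clockwise)) -> South
  R (right (90° clockwise)) -> West
  U (U-turn (180°)) -> East
  L (left (90° counter-clockwise)) -> North
  R (right (90° clockwise)) -> East
Final: East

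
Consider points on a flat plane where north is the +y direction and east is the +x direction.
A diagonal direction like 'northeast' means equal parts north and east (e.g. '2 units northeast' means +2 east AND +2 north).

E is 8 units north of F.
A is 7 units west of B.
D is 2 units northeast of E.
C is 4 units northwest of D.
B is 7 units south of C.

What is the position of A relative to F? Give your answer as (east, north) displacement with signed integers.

Place F at the origin (east=0, north=0).
  E is 8 units north of F: delta (east=+0, north=+8); E at (east=0, north=8).
  D is 2 units northeast of E: delta (east=+2, north=+2); D at (east=2, north=10).
  C is 4 units northwest of D: delta (east=-4, north=+4); C at (east=-2, north=14).
  B is 7 units south of C: delta (east=+0, north=-7); B at (east=-2, north=7).
  A is 7 units west of B: delta (east=-7, north=+0); A at (east=-9, north=7).
Therefore A relative to F: (east=-9, north=7).

Answer: A is at (east=-9, north=7) relative to F.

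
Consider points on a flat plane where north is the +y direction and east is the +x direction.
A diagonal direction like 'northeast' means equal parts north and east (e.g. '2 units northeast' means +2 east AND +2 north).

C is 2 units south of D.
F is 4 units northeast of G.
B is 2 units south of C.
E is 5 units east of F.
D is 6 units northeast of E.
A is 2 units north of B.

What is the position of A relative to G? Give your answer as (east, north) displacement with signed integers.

Place G at the origin (east=0, north=0).
  F is 4 units northeast of G: delta (east=+4, north=+4); F at (east=4, north=4).
  E is 5 units east of F: delta (east=+5, north=+0); E at (east=9, north=4).
  D is 6 units northeast of E: delta (east=+6, north=+6); D at (east=15, north=10).
  C is 2 units south of D: delta (east=+0, north=-2); C at (east=15, north=8).
  B is 2 units south of C: delta (east=+0, north=-2); B at (east=15, north=6).
  A is 2 units north of B: delta (east=+0, north=+2); A at (east=15, north=8).
Therefore A relative to G: (east=15, north=8).

Answer: A is at (east=15, north=8) relative to G.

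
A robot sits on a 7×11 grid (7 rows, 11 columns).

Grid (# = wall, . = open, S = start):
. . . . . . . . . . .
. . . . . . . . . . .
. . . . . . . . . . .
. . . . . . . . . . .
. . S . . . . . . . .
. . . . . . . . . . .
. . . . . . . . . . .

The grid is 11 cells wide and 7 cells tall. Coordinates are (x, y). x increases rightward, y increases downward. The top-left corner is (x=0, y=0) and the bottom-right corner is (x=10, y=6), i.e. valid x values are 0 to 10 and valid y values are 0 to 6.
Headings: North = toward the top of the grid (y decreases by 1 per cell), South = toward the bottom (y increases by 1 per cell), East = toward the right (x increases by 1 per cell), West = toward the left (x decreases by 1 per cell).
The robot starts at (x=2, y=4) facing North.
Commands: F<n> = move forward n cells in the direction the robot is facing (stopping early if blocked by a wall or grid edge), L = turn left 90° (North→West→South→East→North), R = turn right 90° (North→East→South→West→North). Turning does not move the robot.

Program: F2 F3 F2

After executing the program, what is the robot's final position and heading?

Answer: Final position: (x=2, y=0), facing North

Derivation:
Start: (x=2, y=4), facing North
  F2: move forward 2, now at (x=2, y=2)
  F3: move forward 2/3 (blocked), now at (x=2, y=0)
  F2: move forward 0/2 (blocked), now at (x=2, y=0)
Final: (x=2, y=0), facing North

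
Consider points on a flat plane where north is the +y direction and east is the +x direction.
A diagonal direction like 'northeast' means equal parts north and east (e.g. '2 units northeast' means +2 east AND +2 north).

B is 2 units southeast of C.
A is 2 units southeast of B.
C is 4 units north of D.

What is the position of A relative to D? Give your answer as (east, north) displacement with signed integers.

Answer: A is at (east=4, north=0) relative to D.

Derivation:
Place D at the origin (east=0, north=0).
  C is 4 units north of D: delta (east=+0, north=+4); C at (east=0, north=4).
  B is 2 units southeast of C: delta (east=+2, north=-2); B at (east=2, north=2).
  A is 2 units southeast of B: delta (east=+2, north=-2); A at (east=4, north=0).
Therefore A relative to D: (east=4, north=0).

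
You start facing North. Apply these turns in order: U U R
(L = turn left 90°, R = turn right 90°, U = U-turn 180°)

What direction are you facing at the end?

Answer: Final heading: East

Derivation:
Start: North
  U (U-turn (180°)) -> South
  U (U-turn (180°)) -> North
  R (right (90° clockwise)) -> East
Final: East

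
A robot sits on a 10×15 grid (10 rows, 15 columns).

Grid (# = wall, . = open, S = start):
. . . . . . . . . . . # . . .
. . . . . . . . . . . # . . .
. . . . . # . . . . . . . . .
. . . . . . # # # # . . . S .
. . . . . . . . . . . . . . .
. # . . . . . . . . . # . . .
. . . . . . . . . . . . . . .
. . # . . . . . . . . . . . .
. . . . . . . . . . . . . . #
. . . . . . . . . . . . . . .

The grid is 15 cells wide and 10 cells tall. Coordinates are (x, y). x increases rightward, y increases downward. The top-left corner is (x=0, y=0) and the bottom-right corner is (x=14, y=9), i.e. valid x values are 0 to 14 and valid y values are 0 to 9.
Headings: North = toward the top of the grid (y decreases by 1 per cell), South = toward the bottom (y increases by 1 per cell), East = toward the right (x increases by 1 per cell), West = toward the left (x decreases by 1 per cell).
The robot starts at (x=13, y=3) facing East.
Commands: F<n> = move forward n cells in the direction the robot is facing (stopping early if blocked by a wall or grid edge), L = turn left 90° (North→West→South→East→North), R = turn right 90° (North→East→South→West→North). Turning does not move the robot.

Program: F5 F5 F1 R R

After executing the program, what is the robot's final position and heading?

Answer: Final position: (x=14, y=3), facing West

Derivation:
Start: (x=13, y=3), facing East
  F5: move forward 1/5 (blocked), now at (x=14, y=3)
  F5: move forward 0/5 (blocked), now at (x=14, y=3)
  F1: move forward 0/1 (blocked), now at (x=14, y=3)
  R: turn right, now facing South
  R: turn right, now facing West
Final: (x=14, y=3), facing West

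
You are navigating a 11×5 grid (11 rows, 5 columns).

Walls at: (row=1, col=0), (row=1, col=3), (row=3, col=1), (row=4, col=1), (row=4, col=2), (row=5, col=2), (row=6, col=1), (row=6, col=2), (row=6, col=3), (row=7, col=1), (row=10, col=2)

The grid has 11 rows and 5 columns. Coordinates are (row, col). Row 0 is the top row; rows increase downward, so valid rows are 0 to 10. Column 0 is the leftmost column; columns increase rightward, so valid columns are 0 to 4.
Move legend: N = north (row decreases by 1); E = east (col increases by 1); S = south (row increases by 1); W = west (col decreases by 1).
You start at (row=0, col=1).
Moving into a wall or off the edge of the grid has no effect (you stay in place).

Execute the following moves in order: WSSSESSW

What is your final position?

Start: (row=0, col=1)
  W (west): (row=0, col=1) -> (row=0, col=0)
  [×3]S (south): blocked, stay at (row=0, col=0)
  E (east): (row=0, col=0) -> (row=0, col=1)
  S (south): (row=0, col=1) -> (row=1, col=1)
  S (south): (row=1, col=1) -> (row=2, col=1)
  W (west): (row=2, col=1) -> (row=2, col=0)
Final: (row=2, col=0)

Answer: Final position: (row=2, col=0)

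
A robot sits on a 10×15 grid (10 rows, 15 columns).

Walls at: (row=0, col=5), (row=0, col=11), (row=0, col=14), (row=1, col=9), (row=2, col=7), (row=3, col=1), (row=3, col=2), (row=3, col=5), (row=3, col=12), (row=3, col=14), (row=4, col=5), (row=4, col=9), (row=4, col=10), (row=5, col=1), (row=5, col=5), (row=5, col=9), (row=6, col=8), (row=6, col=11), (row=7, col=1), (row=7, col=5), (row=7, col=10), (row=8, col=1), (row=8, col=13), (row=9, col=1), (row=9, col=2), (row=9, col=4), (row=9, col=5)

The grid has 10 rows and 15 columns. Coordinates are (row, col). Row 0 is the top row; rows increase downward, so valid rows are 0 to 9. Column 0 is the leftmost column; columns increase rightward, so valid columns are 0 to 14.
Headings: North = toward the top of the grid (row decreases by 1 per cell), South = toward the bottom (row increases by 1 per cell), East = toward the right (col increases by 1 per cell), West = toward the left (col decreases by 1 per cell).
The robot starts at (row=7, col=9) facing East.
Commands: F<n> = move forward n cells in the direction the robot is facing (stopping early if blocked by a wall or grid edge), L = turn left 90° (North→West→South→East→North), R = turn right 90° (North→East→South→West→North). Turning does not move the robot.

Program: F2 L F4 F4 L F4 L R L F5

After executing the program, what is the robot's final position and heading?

Start: (row=7, col=9), facing East
  F2: move forward 0/2 (blocked), now at (row=7, col=9)
  L: turn left, now facing North
  F4: move forward 1/4 (blocked), now at (row=6, col=9)
  F4: move forward 0/4 (blocked), now at (row=6, col=9)
  L: turn left, now facing West
  F4: move forward 0/4 (blocked), now at (row=6, col=9)
  L: turn left, now facing South
  R: turn right, now facing West
  L: turn left, now facing South
  F5: move forward 3/5 (blocked), now at (row=9, col=9)
Final: (row=9, col=9), facing South

Answer: Final position: (row=9, col=9), facing South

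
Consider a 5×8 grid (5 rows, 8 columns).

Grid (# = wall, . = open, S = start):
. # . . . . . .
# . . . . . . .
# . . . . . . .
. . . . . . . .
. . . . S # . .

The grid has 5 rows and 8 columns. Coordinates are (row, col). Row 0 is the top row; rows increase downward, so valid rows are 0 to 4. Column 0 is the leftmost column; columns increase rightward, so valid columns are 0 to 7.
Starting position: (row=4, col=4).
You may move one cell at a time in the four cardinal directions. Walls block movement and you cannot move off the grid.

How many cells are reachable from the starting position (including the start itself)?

Answer: Reachable cells: 35

Derivation:
BFS flood-fill from (row=4, col=4):
  Distance 0: (row=4, col=4)
  Distance 1: (row=3, col=4), (row=4, col=3)
  Distance 2: (row=2, col=4), (row=3, col=3), (row=3, col=5), (row=4, col=2)
  Distance 3: (row=1, col=4), (row=2, col=3), (row=2, col=5), (row=3, col=2), (row=3, col=6), (row=4, col=1)
  Distance 4: (row=0, col=4), (row=1, col=3), (row=1, col=5), (row=2, col=2), (row=2, col=6), (row=3, col=1), (row=3, col=7), (row=4, col=0), (row=4, col=6)
  Distance 5: (row=0, col=3), (row=0, col=5), (row=1, col=2), (row=1, col=6), (row=2, col=1), (row=2, col=7), (row=3, col=0), (row=4, col=7)
  Distance 6: (row=0, col=2), (row=0, col=6), (row=1, col=1), (row=1, col=7)
  Distance 7: (row=0, col=7)
Total reachable: 35 (grid has 36 open cells total)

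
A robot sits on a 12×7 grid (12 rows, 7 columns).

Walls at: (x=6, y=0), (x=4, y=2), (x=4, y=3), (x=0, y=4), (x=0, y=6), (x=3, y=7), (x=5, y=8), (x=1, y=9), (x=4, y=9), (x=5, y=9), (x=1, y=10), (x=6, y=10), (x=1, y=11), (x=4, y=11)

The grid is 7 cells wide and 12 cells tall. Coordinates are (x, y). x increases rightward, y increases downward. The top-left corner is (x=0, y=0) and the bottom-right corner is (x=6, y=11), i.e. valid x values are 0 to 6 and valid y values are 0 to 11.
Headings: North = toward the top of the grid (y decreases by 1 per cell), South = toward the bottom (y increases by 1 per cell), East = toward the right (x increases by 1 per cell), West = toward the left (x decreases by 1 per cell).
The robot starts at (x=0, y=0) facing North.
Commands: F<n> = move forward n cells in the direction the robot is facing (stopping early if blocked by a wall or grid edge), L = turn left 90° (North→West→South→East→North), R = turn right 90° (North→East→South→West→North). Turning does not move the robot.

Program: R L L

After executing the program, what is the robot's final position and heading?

Start: (x=0, y=0), facing North
  R: turn right, now facing East
  L: turn left, now facing North
  L: turn left, now facing West
Final: (x=0, y=0), facing West

Answer: Final position: (x=0, y=0), facing West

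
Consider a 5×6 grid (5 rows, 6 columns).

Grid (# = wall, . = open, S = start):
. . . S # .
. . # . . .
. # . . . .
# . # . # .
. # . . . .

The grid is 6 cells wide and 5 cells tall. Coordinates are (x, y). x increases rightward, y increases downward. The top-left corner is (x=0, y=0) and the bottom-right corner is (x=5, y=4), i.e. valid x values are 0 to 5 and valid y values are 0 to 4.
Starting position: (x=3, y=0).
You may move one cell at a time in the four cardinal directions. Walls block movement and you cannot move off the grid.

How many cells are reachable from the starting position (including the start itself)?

Answer: Reachable cells: 21

Derivation:
BFS flood-fill from (x=3, y=0):
  Distance 0: (x=3, y=0)
  Distance 1: (x=2, y=0), (x=3, y=1)
  Distance 2: (x=1, y=0), (x=4, y=1), (x=3, y=2)
  Distance 3: (x=0, y=0), (x=1, y=1), (x=5, y=1), (x=2, y=2), (x=4, y=2), (x=3, y=3)
  Distance 4: (x=5, y=0), (x=0, y=1), (x=5, y=2), (x=3, y=4)
  Distance 5: (x=0, y=2), (x=5, y=3), (x=2, y=4), (x=4, y=4)
  Distance 6: (x=5, y=4)
Total reachable: 21 (grid has 23 open cells total)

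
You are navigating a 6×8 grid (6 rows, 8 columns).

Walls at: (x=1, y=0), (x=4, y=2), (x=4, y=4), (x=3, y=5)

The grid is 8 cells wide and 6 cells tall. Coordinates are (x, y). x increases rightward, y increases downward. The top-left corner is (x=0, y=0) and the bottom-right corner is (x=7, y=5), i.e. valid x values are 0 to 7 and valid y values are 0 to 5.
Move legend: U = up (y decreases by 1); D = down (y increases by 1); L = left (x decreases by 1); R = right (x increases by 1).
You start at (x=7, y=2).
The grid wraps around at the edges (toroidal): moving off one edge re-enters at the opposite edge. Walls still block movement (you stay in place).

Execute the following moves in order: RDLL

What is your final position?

Start: (x=7, y=2)
  R (right): (x=7, y=2) -> (x=0, y=2)
  D (down): (x=0, y=2) -> (x=0, y=3)
  L (left): (x=0, y=3) -> (x=7, y=3)
  L (left): (x=7, y=3) -> (x=6, y=3)
Final: (x=6, y=3)

Answer: Final position: (x=6, y=3)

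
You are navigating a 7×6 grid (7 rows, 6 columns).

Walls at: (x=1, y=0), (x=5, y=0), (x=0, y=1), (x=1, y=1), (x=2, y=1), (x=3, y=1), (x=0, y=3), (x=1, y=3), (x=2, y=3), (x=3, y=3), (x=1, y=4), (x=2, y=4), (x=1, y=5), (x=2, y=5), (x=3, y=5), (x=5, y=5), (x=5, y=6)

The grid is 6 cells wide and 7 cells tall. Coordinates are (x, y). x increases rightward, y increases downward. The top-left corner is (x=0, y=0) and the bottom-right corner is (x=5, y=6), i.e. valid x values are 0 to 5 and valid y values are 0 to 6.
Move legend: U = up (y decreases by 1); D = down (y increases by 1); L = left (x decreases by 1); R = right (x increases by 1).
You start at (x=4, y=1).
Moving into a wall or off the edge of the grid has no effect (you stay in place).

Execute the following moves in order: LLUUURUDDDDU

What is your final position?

Start: (x=4, y=1)
  L (left): blocked, stay at (x=4, y=1)
  L (left): blocked, stay at (x=4, y=1)
  U (up): (x=4, y=1) -> (x=4, y=0)
  U (up): blocked, stay at (x=4, y=0)
  U (up): blocked, stay at (x=4, y=0)
  R (right): blocked, stay at (x=4, y=0)
  U (up): blocked, stay at (x=4, y=0)
  D (down): (x=4, y=0) -> (x=4, y=1)
  D (down): (x=4, y=1) -> (x=4, y=2)
  D (down): (x=4, y=2) -> (x=4, y=3)
  D (down): (x=4, y=3) -> (x=4, y=4)
  U (up): (x=4, y=4) -> (x=4, y=3)
Final: (x=4, y=3)

Answer: Final position: (x=4, y=3)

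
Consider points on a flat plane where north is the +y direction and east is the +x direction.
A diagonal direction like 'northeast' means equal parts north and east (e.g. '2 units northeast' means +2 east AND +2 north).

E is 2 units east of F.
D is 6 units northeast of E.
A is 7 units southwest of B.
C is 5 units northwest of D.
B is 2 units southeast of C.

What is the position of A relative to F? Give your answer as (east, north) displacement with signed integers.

Answer: A is at (east=-2, north=2) relative to F.

Derivation:
Place F at the origin (east=0, north=0).
  E is 2 units east of F: delta (east=+2, north=+0); E at (east=2, north=0).
  D is 6 units northeast of E: delta (east=+6, north=+6); D at (east=8, north=6).
  C is 5 units northwest of D: delta (east=-5, north=+5); C at (east=3, north=11).
  B is 2 units southeast of C: delta (east=+2, north=-2); B at (east=5, north=9).
  A is 7 units southwest of B: delta (east=-7, north=-7); A at (east=-2, north=2).
Therefore A relative to F: (east=-2, north=2).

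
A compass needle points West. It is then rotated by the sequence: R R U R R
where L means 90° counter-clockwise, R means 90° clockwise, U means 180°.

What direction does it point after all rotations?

Start: West
  R (right (90° clockwise)) -> North
  R (right (90° clockwise)) -> East
  U (U-turn (180°)) -> West
  R (right (90° clockwise)) -> North
  R (right (90° clockwise)) -> East
Final: East

Answer: Final heading: East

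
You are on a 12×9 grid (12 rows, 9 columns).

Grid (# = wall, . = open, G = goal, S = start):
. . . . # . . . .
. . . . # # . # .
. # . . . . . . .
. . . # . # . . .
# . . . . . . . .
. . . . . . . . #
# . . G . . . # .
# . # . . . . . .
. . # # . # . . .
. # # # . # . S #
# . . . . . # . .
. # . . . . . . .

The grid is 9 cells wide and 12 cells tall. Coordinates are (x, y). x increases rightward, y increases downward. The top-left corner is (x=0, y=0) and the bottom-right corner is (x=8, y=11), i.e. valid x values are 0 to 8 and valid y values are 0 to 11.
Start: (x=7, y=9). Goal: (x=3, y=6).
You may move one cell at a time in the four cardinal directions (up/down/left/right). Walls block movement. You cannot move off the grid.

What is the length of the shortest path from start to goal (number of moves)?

Answer: Shortest path length: 7

Derivation:
BFS from (x=7, y=9) until reaching (x=3, y=6):
  Distance 0: (x=7, y=9)
  Distance 1: (x=7, y=8), (x=6, y=9), (x=7, y=10)
  Distance 2: (x=7, y=7), (x=6, y=8), (x=8, y=8), (x=8, y=10), (x=7, y=11)
  Distance 3: (x=6, y=7), (x=8, y=7), (x=6, y=11), (x=8, y=11)
  Distance 4: (x=6, y=6), (x=8, y=6), (x=5, y=7), (x=5, y=11)
  Distance 5: (x=6, y=5), (x=5, y=6), (x=4, y=7), (x=5, y=10), (x=4, y=11)
  Distance 6: (x=6, y=4), (x=5, y=5), (x=7, y=5), (x=4, y=6), (x=3, y=7), (x=4, y=8), (x=4, y=10), (x=3, y=11)
  Distance 7: (x=6, y=3), (x=5, y=4), (x=7, y=4), (x=4, y=5), (x=3, y=6), (x=4, y=9), (x=3, y=10), (x=2, y=11)  <- goal reached here
One shortest path (7 moves): (x=7, y=9) -> (x=6, y=9) -> (x=6, y=8) -> (x=6, y=7) -> (x=5, y=7) -> (x=4, y=7) -> (x=3, y=7) -> (x=3, y=6)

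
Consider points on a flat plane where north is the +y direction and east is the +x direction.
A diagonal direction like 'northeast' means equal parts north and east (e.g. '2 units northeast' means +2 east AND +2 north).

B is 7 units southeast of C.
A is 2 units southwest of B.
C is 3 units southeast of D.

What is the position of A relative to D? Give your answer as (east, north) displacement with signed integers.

Answer: A is at (east=8, north=-12) relative to D.

Derivation:
Place D at the origin (east=0, north=0).
  C is 3 units southeast of D: delta (east=+3, north=-3); C at (east=3, north=-3).
  B is 7 units southeast of C: delta (east=+7, north=-7); B at (east=10, north=-10).
  A is 2 units southwest of B: delta (east=-2, north=-2); A at (east=8, north=-12).
Therefore A relative to D: (east=8, north=-12).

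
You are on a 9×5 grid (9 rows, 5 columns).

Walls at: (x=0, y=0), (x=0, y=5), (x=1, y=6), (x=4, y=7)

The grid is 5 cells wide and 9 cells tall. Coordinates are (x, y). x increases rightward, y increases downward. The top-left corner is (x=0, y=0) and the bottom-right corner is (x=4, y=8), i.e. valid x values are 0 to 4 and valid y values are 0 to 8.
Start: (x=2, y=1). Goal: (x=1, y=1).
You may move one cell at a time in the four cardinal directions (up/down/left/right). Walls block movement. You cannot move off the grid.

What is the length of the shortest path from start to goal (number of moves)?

BFS from (x=2, y=1) until reaching (x=1, y=1):
  Distance 0: (x=2, y=1)
  Distance 1: (x=2, y=0), (x=1, y=1), (x=3, y=1), (x=2, y=2)  <- goal reached here
One shortest path (1 moves): (x=2, y=1) -> (x=1, y=1)

Answer: Shortest path length: 1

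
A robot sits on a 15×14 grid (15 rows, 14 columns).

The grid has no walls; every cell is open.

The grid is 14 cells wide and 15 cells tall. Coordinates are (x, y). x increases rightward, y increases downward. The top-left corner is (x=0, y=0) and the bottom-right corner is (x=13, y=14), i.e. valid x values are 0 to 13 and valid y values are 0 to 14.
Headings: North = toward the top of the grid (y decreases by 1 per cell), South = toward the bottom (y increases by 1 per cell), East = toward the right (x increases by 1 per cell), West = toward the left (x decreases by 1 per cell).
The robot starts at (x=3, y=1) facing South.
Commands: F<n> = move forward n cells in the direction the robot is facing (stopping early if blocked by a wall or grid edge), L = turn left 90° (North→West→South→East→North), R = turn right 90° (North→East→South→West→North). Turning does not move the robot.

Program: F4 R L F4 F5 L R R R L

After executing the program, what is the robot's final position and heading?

Answer: Final position: (x=3, y=14), facing West

Derivation:
Start: (x=3, y=1), facing South
  F4: move forward 4, now at (x=3, y=5)
  R: turn right, now facing West
  L: turn left, now facing South
  F4: move forward 4, now at (x=3, y=9)
  F5: move forward 5, now at (x=3, y=14)
  L: turn left, now facing East
  R: turn right, now facing South
  R: turn right, now facing West
  R: turn right, now facing North
  L: turn left, now facing West
Final: (x=3, y=14), facing West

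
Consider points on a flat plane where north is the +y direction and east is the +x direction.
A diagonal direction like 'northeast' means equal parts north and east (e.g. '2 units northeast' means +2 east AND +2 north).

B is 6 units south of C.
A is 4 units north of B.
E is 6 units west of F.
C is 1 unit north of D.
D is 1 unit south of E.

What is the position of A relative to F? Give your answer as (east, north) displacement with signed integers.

Place F at the origin (east=0, north=0).
  E is 6 units west of F: delta (east=-6, north=+0); E at (east=-6, north=0).
  D is 1 unit south of E: delta (east=+0, north=-1); D at (east=-6, north=-1).
  C is 1 unit north of D: delta (east=+0, north=+1); C at (east=-6, north=0).
  B is 6 units south of C: delta (east=+0, north=-6); B at (east=-6, north=-6).
  A is 4 units north of B: delta (east=+0, north=+4); A at (east=-6, north=-2).
Therefore A relative to F: (east=-6, north=-2).

Answer: A is at (east=-6, north=-2) relative to F.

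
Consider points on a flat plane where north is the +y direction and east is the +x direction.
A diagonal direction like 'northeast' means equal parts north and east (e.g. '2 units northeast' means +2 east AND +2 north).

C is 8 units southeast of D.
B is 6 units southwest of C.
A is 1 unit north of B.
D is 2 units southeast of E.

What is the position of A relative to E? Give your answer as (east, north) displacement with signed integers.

Answer: A is at (east=4, north=-15) relative to E.

Derivation:
Place E at the origin (east=0, north=0).
  D is 2 units southeast of E: delta (east=+2, north=-2); D at (east=2, north=-2).
  C is 8 units southeast of D: delta (east=+8, north=-8); C at (east=10, north=-10).
  B is 6 units southwest of C: delta (east=-6, north=-6); B at (east=4, north=-16).
  A is 1 unit north of B: delta (east=+0, north=+1); A at (east=4, north=-15).
Therefore A relative to E: (east=4, north=-15).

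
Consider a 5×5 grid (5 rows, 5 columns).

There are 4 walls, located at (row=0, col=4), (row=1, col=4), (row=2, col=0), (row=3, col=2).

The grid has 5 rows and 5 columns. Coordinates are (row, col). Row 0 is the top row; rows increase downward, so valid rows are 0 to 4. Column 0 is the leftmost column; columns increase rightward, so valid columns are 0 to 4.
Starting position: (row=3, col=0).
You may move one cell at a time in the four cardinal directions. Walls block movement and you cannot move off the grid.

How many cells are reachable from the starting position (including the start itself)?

Answer: Reachable cells: 21

Derivation:
BFS flood-fill from (row=3, col=0):
  Distance 0: (row=3, col=0)
  Distance 1: (row=3, col=1), (row=4, col=0)
  Distance 2: (row=2, col=1), (row=4, col=1)
  Distance 3: (row=1, col=1), (row=2, col=2), (row=4, col=2)
  Distance 4: (row=0, col=1), (row=1, col=0), (row=1, col=2), (row=2, col=3), (row=4, col=3)
  Distance 5: (row=0, col=0), (row=0, col=2), (row=1, col=3), (row=2, col=4), (row=3, col=3), (row=4, col=4)
  Distance 6: (row=0, col=3), (row=3, col=4)
Total reachable: 21 (grid has 21 open cells total)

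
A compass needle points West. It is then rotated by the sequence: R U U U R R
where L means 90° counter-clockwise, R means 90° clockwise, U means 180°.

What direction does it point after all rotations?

Start: West
  R (right (90° clockwise)) -> North
  U (U-turn (180°)) -> South
  U (U-turn (180°)) -> North
  U (U-turn (180°)) -> South
  R (right (90° clockwise)) -> West
  R (right (90° clockwise)) -> North
Final: North

Answer: Final heading: North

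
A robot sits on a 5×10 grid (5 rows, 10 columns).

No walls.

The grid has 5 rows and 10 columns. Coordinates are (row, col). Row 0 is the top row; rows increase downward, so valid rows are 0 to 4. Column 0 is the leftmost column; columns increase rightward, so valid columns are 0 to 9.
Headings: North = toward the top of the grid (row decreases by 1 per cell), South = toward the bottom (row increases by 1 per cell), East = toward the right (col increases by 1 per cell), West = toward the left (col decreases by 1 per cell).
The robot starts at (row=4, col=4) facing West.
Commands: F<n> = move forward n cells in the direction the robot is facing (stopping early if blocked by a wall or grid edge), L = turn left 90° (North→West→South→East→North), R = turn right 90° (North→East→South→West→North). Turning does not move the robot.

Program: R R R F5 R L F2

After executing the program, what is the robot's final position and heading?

Answer: Final position: (row=4, col=4), facing South

Derivation:
Start: (row=4, col=4), facing West
  R: turn right, now facing North
  R: turn right, now facing East
  R: turn right, now facing South
  F5: move forward 0/5 (blocked), now at (row=4, col=4)
  R: turn right, now facing West
  L: turn left, now facing South
  F2: move forward 0/2 (blocked), now at (row=4, col=4)
Final: (row=4, col=4), facing South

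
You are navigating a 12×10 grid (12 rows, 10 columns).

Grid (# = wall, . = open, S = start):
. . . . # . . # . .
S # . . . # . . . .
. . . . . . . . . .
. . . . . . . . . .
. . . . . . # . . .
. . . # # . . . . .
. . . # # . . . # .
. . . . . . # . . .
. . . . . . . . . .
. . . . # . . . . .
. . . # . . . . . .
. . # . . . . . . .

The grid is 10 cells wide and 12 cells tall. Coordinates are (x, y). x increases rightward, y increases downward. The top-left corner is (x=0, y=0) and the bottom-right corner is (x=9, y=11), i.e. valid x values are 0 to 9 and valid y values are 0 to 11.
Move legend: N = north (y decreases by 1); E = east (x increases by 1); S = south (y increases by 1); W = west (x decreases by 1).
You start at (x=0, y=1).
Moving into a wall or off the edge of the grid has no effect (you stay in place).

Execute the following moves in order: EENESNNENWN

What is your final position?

Answer: Final position: (x=1, y=0)

Derivation:
Start: (x=0, y=1)
  E (east): blocked, stay at (x=0, y=1)
  E (east): blocked, stay at (x=0, y=1)
  N (north): (x=0, y=1) -> (x=0, y=0)
  E (east): (x=0, y=0) -> (x=1, y=0)
  S (south): blocked, stay at (x=1, y=0)
  N (north): blocked, stay at (x=1, y=0)
  N (north): blocked, stay at (x=1, y=0)
  E (east): (x=1, y=0) -> (x=2, y=0)
  N (north): blocked, stay at (x=2, y=0)
  W (west): (x=2, y=0) -> (x=1, y=0)
  N (north): blocked, stay at (x=1, y=0)
Final: (x=1, y=0)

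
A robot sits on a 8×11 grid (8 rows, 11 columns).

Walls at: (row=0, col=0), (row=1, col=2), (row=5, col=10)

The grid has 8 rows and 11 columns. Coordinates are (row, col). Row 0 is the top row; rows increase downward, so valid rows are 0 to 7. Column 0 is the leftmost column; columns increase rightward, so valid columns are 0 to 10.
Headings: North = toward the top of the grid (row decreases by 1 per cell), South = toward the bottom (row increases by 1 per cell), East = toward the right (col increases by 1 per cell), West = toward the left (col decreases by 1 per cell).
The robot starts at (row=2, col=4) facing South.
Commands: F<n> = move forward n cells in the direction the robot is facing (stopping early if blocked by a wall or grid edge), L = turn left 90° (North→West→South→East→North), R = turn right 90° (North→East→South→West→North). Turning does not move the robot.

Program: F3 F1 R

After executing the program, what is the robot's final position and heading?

Answer: Final position: (row=6, col=4), facing West

Derivation:
Start: (row=2, col=4), facing South
  F3: move forward 3, now at (row=5, col=4)
  F1: move forward 1, now at (row=6, col=4)
  R: turn right, now facing West
Final: (row=6, col=4), facing West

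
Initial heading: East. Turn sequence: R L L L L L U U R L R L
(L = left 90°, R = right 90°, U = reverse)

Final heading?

Answer: Final heading: East

Derivation:
Start: East
  R (right (90° clockwise)) -> South
  L (left (90° counter-clockwise)) -> East
  L (left (90° counter-clockwise)) -> North
  L (left (90° counter-clockwise)) -> West
  L (left (90° counter-clockwise)) -> South
  L (left (90° counter-clockwise)) -> East
  U (U-turn (180°)) -> West
  U (U-turn (180°)) -> East
  R (right (90° clockwise)) -> South
  L (left (90° counter-clockwise)) -> East
  R (right (90° clockwise)) -> South
  L (left (90° counter-clockwise)) -> East
Final: East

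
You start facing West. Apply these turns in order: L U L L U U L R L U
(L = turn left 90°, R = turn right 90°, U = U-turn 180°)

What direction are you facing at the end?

Start: West
  L (left (90° counter-clockwise)) -> South
  U (U-turn (180°)) -> North
  L (left (90° counter-clockwise)) -> West
  L (left (90° counter-clockwise)) -> South
  U (U-turn (180°)) -> North
  U (U-turn (180°)) -> South
  L (left (90° counter-clockwise)) -> East
  R (right (90° clockwise)) -> South
  L (left (90° counter-clockwise)) -> East
  U (U-turn (180°)) -> West
Final: West

Answer: Final heading: West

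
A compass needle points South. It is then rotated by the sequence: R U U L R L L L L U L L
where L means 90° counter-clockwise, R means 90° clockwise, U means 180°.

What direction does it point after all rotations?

Answer: Final heading: West

Derivation:
Start: South
  R (right (90° clockwise)) -> West
  U (U-turn (180°)) -> East
  U (U-turn (180°)) -> West
  L (left (90° counter-clockwise)) -> South
  R (right (90° clockwise)) -> West
  L (left (90° counter-clockwise)) -> South
  L (left (90° counter-clockwise)) -> East
  L (left (90° counter-clockwise)) -> North
  L (left (90° counter-clockwise)) -> West
  U (U-turn (180°)) -> East
  L (left (90° counter-clockwise)) -> North
  L (left (90° counter-clockwise)) -> West
Final: West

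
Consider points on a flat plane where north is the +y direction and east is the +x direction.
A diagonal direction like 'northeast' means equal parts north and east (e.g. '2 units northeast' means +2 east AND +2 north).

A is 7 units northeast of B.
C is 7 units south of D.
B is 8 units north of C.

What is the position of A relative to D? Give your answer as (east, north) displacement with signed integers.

Answer: A is at (east=7, north=8) relative to D.

Derivation:
Place D at the origin (east=0, north=0).
  C is 7 units south of D: delta (east=+0, north=-7); C at (east=0, north=-7).
  B is 8 units north of C: delta (east=+0, north=+8); B at (east=0, north=1).
  A is 7 units northeast of B: delta (east=+7, north=+7); A at (east=7, north=8).
Therefore A relative to D: (east=7, north=8).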